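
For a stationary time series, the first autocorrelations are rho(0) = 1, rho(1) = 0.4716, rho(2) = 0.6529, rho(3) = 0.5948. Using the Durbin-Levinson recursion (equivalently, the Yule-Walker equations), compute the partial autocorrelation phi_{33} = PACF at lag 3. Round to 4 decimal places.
\phi_{33} = 0.3640

The PACF at lag k is phi_{kk}, the last component of the solution
to the Yule-Walker system G_k phi = r_k where
  (G_k)_{ij} = rho(|i - j|), (r_k)_i = rho(i), i,j = 1..k.
Equivalently, Durbin-Levinson gives phi_{kk} iteratively:
  phi_{11} = rho(1)
  phi_{kk} = [rho(k) - sum_{j=1..k-1} phi_{k-1,j} rho(k-j)]
            / [1 - sum_{j=1..k-1} phi_{k-1,j} rho(j)],
  phi_{k,j} = phi_{k-1,j} - phi_{kk} phi_{k-1,k-j},  j = 1..k-1.
Step k = 1:
  phi_11 = rho(1) = 0.4716.
Step k = 2:
  phi_22 = [rho(2) - phi_11 rho(1)] / [1 - phi_11 rho(1)] = [0.6529 - (0.4716)(0.4716)] / [1 - (0.4716)(0.4716)]
         = 0.43049344 / 0.77759344 = 0.553623.
  Update: phi_21 = phi_11 - phi_22 phi_11 = 0.4716 - (0.553623)(0.4716) = 0.210511.
Step k = 3:
  phi_33 = [rho(3) - phi_21 rho(2) - phi_22 rho(1)] / [1 - phi_21 rho(1) - phi_22 rho(2)]
    numerator   = 0.5948 - (0.210511)(0.6529) - (0.553623)(0.4716) = 0.19626854
    denominator = 1 - (0.210511)(0.4716) - (0.553623)(0.6529) = 0.53926247
  phi_33 = 0.19626854 / 0.53926247 = 0.364.
Therefore phi_{33} = 0.3640.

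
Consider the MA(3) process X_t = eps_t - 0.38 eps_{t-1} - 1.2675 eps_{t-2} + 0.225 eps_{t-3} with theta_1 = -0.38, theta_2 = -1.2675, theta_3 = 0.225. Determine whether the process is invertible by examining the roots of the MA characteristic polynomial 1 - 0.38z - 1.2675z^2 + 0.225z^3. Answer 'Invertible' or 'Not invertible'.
\text{Not invertible}

The MA(q) characteristic polynomial is P(z) = 1 - 0.38z - 1.2675z^2 + 0.225z^3.
Invertibility requires all roots to lie outside the unit circle, i.e. |z| > 1 for every root.
Degree 3: look for a simple real root z0 first, then factor out (1 - z/z0) and solve the remaining quadratic.
Testing z0 = 0.8: P(0.8) = 1 + (-0.38)(0.8) + (-1.2675)(0.8)^2 + (0.225)(0.8)^3
  = 1 + (-0.304) + (-0.8112) + (0.1152) = 0.  So z_0 = 0.8 is a root, |z_0| = 0.8.
Divide out the factor (1 - 1.25 z) = (1 - z/z0) (since 1/z0 = 1.25):
  P(z) = (1 - 1.25 z)(1 + (0.87) z + (-0.18) z^2)
  [check: z-coef 0.87 - (1.25) = -0.38; z^2-coef -0.18 - (1.25)(0.87) = -1.2675; z^3-coef -(1.25)(-0.18) = 0.225.]
Remaining roots from the quadratic factor 1 + (0.87) z + (-0.18) z^2:
  Set 1 + (0.87) z + (-0.18) z^2 = 0, i.e. a z^2 + b z + c = 0 with a = -0.18, b = 0.87, c = 1.
  Discriminant D = b^2 - 4ac = (0.87)^2 - 4*(-0.18)*1 = 0.7569 - (-0.72) = 1.4769.
  D >= 0, so the roots are real: z = (-b +/- sqrt(D)) / (2a) = (-0.87 +/- 1.215278) / (-0.36).
    z_1 = (-0.87 + 1.215278) / (-0.36) = -0.9591,   |z_1| = 0.9591.
    z_2 = (-0.87 - 1.215278) / (-0.36) = 5.7924,   |z_2| = 5.7924.
Moduli of all roots: 0.8000, 0.9591, 5.7924.
All moduli strictly greater than 1? No.
Verdict: Not invertible.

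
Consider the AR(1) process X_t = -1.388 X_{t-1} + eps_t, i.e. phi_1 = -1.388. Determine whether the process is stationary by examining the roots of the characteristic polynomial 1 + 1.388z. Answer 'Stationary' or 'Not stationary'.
\text{Not stationary}

The AR(p) characteristic polynomial is P(z) = 1 + 1.388z.
Stationarity requires all roots to lie outside the unit circle, i.e. |z| > 1 for every root.
This is linear in z: 1 + (1.388) z = 0  =>  z = -1/(1.388) = -0.720461,  |z| = 0.720461.
Moduli of all roots: 0.7205.
All moduli strictly greater than 1? No.
Verdict: Not stationary.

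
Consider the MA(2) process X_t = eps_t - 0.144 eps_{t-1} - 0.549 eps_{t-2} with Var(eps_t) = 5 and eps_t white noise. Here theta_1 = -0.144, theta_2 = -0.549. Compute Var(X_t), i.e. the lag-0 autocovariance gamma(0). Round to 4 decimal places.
\gamma(0) = 6.6107

For an MA(q) process X_t = eps_t + sum_i theta_i eps_{t-i} with
Var(eps_t) = sigma^2, the variance is
  gamma(0) = sigma^2 * (1 + sum_i theta_i^2).
  sum_i theta_i^2 = (-0.144)^2 + (-0.549)^2 = 0.020736 + 0.301401 = 0.322137.
  gamma(0) = 5 * (1 + 0.322137) = 5 * 1.322137 = 6.610685, which rounds to 6.6107.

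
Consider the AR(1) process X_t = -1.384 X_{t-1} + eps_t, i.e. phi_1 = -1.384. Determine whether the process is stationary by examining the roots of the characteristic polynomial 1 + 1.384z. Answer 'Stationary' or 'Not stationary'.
\text{Not stationary}

The AR(p) characteristic polynomial is P(z) = 1 + 1.384z.
Stationarity requires all roots to lie outside the unit circle, i.e. |z| > 1 for every root.
This is linear in z: 1 + (1.384) z = 0  =>  z = -1/(1.384) = -0.722543,  |z| = 0.722543.
Moduli of all roots: 0.7225.
All moduli strictly greater than 1? No.
Verdict: Not stationary.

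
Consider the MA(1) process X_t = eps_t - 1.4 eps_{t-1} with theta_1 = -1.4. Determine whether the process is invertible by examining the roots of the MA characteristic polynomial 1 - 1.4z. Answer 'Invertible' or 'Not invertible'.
\text{Not invertible}

The MA(q) characteristic polynomial is P(z) = 1 - 1.4z.
Invertibility requires all roots to lie outside the unit circle, i.e. |z| > 1 for every root.
This is linear in z: 1 + (-1.4) z = 0  =>  z = -1/(-1.4) = 0.714286,  |z| = 0.714286.
Moduli of all roots: 0.7143.
All moduli strictly greater than 1? No.
Verdict: Not invertible.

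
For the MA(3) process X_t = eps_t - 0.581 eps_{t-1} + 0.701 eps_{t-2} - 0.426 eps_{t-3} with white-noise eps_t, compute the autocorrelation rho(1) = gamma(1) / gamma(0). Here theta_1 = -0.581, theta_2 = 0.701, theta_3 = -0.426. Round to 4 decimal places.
\rho(1) = -0.6401

For an MA(q) process with theta_0 = 1, the autocovariance is
  gamma(k) = sigma^2 * sum_{i=0..q-k} theta_i * theta_{i+k},
and rho(k) = gamma(k) / gamma(0). Sigma^2 cancels.
  numerator   = (1)*(-0.581) + (-0.581)*(0.701) + (0.701)*(-0.426) = -1.286907.
  denominator = (1)^2 + (-0.581)^2 + (0.701)^2 + (-0.426)^2 = 2.010438.
  rho(1) = -1.286907 / 2.010438 = -0.6401.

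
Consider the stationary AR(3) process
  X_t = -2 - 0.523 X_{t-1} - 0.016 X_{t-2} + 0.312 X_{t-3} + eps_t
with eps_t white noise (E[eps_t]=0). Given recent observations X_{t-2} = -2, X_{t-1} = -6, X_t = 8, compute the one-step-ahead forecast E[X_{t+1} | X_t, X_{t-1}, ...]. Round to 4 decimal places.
E[X_{t+1} \mid \mathcal F_t] = -6.7120

For an AR(p) model X_t = c + sum_i phi_i X_{t-i} + eps_t, the
one-step-ahead conditional mean is
  E[X_{t+1} | X_t, ...] = c + sum_i phi_i X_{t+1-i}.
Substitute known values:
  E[X_{t+1} | ...] = -2 + (-0.523) * (8) + (-0.016) * (-6) + (0.312) * (-2)
                   = -6.7120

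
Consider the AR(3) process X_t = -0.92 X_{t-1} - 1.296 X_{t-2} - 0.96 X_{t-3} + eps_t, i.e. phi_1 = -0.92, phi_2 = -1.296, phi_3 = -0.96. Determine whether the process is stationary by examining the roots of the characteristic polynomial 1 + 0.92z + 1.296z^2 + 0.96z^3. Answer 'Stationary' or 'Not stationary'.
\text{Not stationary}

The AR(p) characteristic polynomial is P(z) = 1 + 0.92z + 1.296z^2 + 0.96z^3.
Stationarity requires all roots to lie outside the unit circle, i.e. |z| > 1 for every root.
Degree 3: look for a simple real root z0 first, then factor out (1 - z/z0) and solve the remaining quadratic.
Testing z0 = -1.25: P(-1.25) = 1 + (0.92)(-1.25) + (1.296)(-1.25)^2 + (0.96)(-1.25)^3
  = 1 + (-1.15) + (2.025) + (-1.875) = 0.  So z_0 = -1.25 is a root, |z_0| = 1.25.
Divide out the factor (1 + 0.8 z) = (1 - z/z0) (since 1/z0 = -0.8):
  P(z) = (1 + 0.8 z)(1 + (0.12) z + (1.2) z^2)
  [check: z-coef 0.12 - (-0.8) = 0.92; z^2-coef 1.2 - (-0.8)(0.12) = 1.296; z^3-coef -(-0.8)(1.2) = 0.96.]
Remaining roots from the quadratic factor 1 + (0.12) z + (1.2) z^2:
  Set 1 + (0.12) z + (1.2) z^2 = 0, i.e. a z^2 + b z + c = 0 with a = 1.2, b = 0.12, c = 1.
  Discriminant D = b^2 - 4ac = (0.12)^2 - 4*(1.2)*1 = 0.0144 - (4.8) = -4.7856.
  D < 0, so the roots are the complex-conjugate pair z = (-b +/- i sqrt(-D)) / (2a) = -0.05 +/- 0.9115i.
  For a conjugate pair |z|^2 = z * conj(z) = (product of roots) = c/a = 1/(1.2) = 0.833333, so |z| = sqrt(0.833333) = 0.9129 for both roots.
Moduli of all roots: 1.2500, 0.9129, 0.9129.
All moduli strictly greater than 1? No.
Verdict: Not stationary.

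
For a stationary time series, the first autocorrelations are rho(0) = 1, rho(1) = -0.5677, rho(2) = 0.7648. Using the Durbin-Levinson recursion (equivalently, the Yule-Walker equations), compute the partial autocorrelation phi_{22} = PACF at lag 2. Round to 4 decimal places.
\phi_{22} = 0.6530

The PACF at lag k is phi_{kk}, the last component of the solution
to the Yule-Walker system G_k phi = r_k where
  (G_k)_{ij} = rho(|i - j|), (r_k)_i = rho(i), i,j = 1..k.
Equivalently, Durbin-Levinson gives phi_{kk} iteratively:
  phi_{11} = rho(1)
  phi_{kk} = [rho(k) - sum_{j=1..k-1} phi_{k-1,j} rho(k-j)]
            / [1 - sum_{j=1..k-1} phi_{k-1,j} rho(j)],
  phi_{k,j} = phi_{k-1,j} - phi_{kk} phi_{k-1,k-j},  j = 1..k-1.
Step k = 1:
  phi_11 = rho(1) = -0.5677.
Step k = 2:
  phi_22 = [rho(2) - phi_11 rho(1)] / [1 - phi_11 rho(1)] = [0.7648 - (-0.5677)(-0.5677)] / [1 - (-0.5677)(-0.5677)]
         = 0.44251671 / 0.67771671 = 0.653.
Therefore phi_{22} = 0.6530.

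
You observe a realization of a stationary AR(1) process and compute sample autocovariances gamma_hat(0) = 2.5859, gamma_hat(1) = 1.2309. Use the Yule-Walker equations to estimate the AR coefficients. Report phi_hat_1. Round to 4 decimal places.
\hat\phi_{1} = 0.4760

The Yule-Walker equations for an AR(p) process read, in matrix form,
  Gamma_p phi = r_p,   with   (Gamma_p)_{ij} = gamma(|i - j|),
                       (r_p)_i = gamma(i),   i,j = 1..p.
Substitute the sample gammas (Toeplitz matrix and right-hand side of size 1):
  Gamma_p = [[2.5859]]
  r_p     = [1.2309]
With p = 1 this is the single equation gamma(0) phi_1 = gamma(1):
  phi_hat_1 = gamma(1) / gamma(0) = 1.2309 / 2.5859 = 0.4760.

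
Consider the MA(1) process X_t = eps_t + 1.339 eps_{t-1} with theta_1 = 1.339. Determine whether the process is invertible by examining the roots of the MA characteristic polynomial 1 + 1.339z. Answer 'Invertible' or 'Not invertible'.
\text{Not invertible}

The MA(q) characteristic polynomial is P(z) = 1 + 1.339z.
Invertibility requires all roots to lie outside the unit circle, i.e. |z| > 1 for every root.
This is linear in z: 1 + (1.339) z = 0  =>  z = -1/(1.339) = -0.746826,  |z| = 0.746826.
Moduli of all roots: 0.7468.
All moduli strictly greater than 1? No.
Verdict: Not invertible.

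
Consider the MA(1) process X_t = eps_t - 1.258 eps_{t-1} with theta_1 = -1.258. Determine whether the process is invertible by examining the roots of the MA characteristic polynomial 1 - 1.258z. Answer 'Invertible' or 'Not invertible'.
\text{Not invertible}

The MA(q) characteristic polynomial is P(z) = 1 - 1.258z.
Invertibility requires all roots to lie outside the unit circle, i.e. |z| > 1 for every root.
This is linear in z: 1 + (-1.258) z = 0  =>  z = -1/(-1.258) = 0.794913,  |z| = 0.794913.
Moduli of all roots: 0.7949.
All moduli strictly greater than 1? No.
Verdict: Not invertible.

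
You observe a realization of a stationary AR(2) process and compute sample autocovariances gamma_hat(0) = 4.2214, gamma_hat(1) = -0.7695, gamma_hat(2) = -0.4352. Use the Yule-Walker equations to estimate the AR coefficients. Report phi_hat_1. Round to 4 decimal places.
\hat\phi_{1} = -0.2080

The Yule-Walker equations for an AR(p) process read, in matrix form,
  Gamma_p phi = r_p,   with   (Gamma_p)_{ij} = gamma(|i - j|),
                       (r_p)_i = gamma(i),   i,j = 1..p.
Substitute the sample gammas (Toeplitz matrix and right-hand side of size 2):
  Gamma_p = [[4.2214, -0.7695], [-0.7695, 4.2214]]
  r_p     = [-0.7695, -0.4352]
Written out:
  4.2214 phi_1 - 0.7695 phi_2 = -0.7695
  -0.7695 phi_1 + 4.2214 phi_2 = -0.4352
Solve by Cramer's rule:
  det = gamma(0)^2 - gamma(1)^2 = (4.2214)^2 - (-0.7695)^2 = 17.82021796 - 0.59213025 = 17.22808771
  phi_hat_1 = [gamma(1) gamma(0) - gamma(1) gamma(2)] / det = [(-0.7695)(4.2214) - (-0.7695)(-0.4352)] / 17.22808771 = -3.5832537 / 17.22808771 = -0.208
  phi_hat_2 = [gamma(0) gamma(2) - gamma(1)^2] / det = [(4.2214)(-0.4352) - (-0.7695)^2] / 17.22808771 = -2.42928353 / 17.22808771 = -0.141
So phi_hat = [-0.2080, -0.1410].
Therefore phi_hat_1 = -0.2080.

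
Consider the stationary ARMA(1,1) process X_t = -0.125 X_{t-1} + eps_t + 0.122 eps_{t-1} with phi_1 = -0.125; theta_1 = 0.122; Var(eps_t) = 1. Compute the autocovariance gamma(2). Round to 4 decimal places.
\gamma(2) = 0.0004

Multiply the model equation by X_{t-k} and take expectations. With theta_0 = psi_0 = 1 and psi_j the MA(infinity) weights, this gives
  gamma(k) - sum_i phi_i gamma(k-i) = c_k,
  c_k = sigma^2 * sum_{j=k..q} theta_j psi_{j-k}   (c_k = 0 for k > q),
using gamma(-m) = gamma(m).
psi-weights needed (psi_j = theta_j + sum_i phi_i psi_{j-i}):
  psi_1 = theta_1 + phi_1 = 0.122 + (-0.125) = -0.003
Right-hand sides:
  c_0 = sigma^2 (1 + theta_1 psi_1) = 1 * (1 + (0.122)(-0.003)) = 1 * 0.999634 = 0.999634
  c_1 = sigma^2 theta_1 = 1 * (0.122) = 0.122
  c_2 = 0
Equations for k = 0 and k = 1 (AR order 1):
  gamma(0) = phi_1 gamma(1) + c_0
  gamma(1) = phi_1 gamma(0) + c_1
Substituting the second into the first: gamma(0) (1 - phi_1^2) = c_0 + phi_1 c_1, so
  gamma(0) = (c_0 + phi_1 c_1) / (1 - phi_1^2) = (0.999634 + (-0.125)(0.122)) / (1 - (-0.125)^2) = 0.984384 / 0.984375 = 1.000009.
  gamma(1) = phi_1 gamma(0) + c_1 = (-0.125)(1.000009) + (0.122) = -0.003001.
For k = 2 (> q): gamma(2) = phi_1 gamma(1) = (-0.125)(-0.003001) = 0.000375.
Therefore gamma(2) = 0.0004 (to 4 decimal places).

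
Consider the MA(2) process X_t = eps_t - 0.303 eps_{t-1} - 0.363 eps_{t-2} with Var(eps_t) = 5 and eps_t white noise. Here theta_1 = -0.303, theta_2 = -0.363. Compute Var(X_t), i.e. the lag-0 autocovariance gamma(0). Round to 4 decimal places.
\gamma(0) = 6.1179

For an MA(q) process X_t = eps_t + sum_i theta_i eps_{t-i} with
Var(eps_t) = sigma^2, the variance is
  gamma(0) = sigma^2 * (1 + sum_i theta_i^2).
  sum_i theta_i^2 = (-0.303)^2 + (-0.363)^2 = 0.091809 + 0.131769 = 0.223578.
  gamma(0) = 5 * (1 + 0.223578) = 5 * 1.223578 = 6.11789, which rounds to 6.1179.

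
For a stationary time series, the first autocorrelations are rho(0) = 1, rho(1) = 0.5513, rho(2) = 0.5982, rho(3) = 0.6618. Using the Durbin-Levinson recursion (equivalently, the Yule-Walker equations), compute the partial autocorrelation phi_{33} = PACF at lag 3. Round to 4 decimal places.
\phi_{33} = 0.4170

The PACF at lag k is phi_{kk}, the last component of the solution
to the Yule-Walker system G_k phi = r_k where
  (G_k)_{ij} = rho(|i - j|), (r_k)_i = rho(i), i,j = 1..k.
Equivalently, Durbin-Levinson gives phi_{kk} iteratively:
  phi_{11} = rho(1)
  phi_{kk} = [rho(k) - sum_{j=1..k-1} phi_{k-1,j} rho(k-j)]
            / [1 - sum_{j=1..k-1} phi_{k-1,j} rho(j)],
  phi_{k,j} = phi_{k-1,j} - phi_{kk} phi_{k-1,k-j},  j = 1..k-1.
Step k = 1:
  phi_11 = rho(1) = 0.5513.
Step k = 2:
  phi_22 = [rho(2) - phi_11 rho(1)] / [1 - phi_11 rho(1)] = [0.5982 - (0.5513)(0.5513)] / [1 - (0.5513)(0.5513)]
         = 0.29426831 / 0.69606831 = 0.422758.
  Update: phi_21 = phi_11 - phi_22 phi_11 = 0.5513 - (0.422758)(0.5513) = 0.318234.
Step k = 3:
  phi_33 = [rho(3) - phi_21 rho(2) - phi_22 rho(1)] / [1 - phi_21 rho(1) - phi_22 rho(2)]
    numerator   = 0.6618 - (0.318234)(0.5982) - (0.422758)(0.5513) = 0.23836627
    denominator = 1 - (0.318234)(0.5513) - (0.422758)(0.5982) = 0.57166409
  phi_33 = 0.23836627 / 0.57166409 = 0.417.
Therefore phi_{33} = 0.4170.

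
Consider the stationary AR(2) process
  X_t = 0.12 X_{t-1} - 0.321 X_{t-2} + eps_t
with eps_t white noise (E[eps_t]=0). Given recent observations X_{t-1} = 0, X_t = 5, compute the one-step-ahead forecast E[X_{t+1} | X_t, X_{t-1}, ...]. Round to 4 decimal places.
E[X_{t+1} \mid \mathcal F_t] = 0.6000

For an AR(p) model X_t = c + sum_i phi_i X_{t-i} + eps_t, the
one-step-ahead conditional mean is
  E[X_{t+1} | X_t, ...] = c + sum_i phi_i X_{t+1-i}.
Substitute known values:
  E[X_{t+1} | ...] = (0.12) * (5) + (-0.321) * (0)
                   = 0.6000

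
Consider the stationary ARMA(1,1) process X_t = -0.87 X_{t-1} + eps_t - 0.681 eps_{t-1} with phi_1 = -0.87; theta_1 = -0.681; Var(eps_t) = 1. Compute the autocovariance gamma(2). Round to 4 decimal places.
\gamma(2) = 8.8393

Multiply the model equation by X_{t-k} and take expectations. With theta_0 = psi_0 = 1 and psi_j the MA(infinity) weights, this gives
  gamma(k) - sum_i phi_i gamma(k-i) = c_k,
  c_k = sigma^2 * sum_{j=k..q} theta_j psi_{j-k}   (c_k = 0 for k > q),
using gamma(-m) = gamma(m).
psi-weights needed (psi_j = theta_j + sum_i phi_i psi_{j-i}):
  psi_1 = theta_1 + phi_1 = -0.681 + (-0.87) = -1.551
Right-hand sides:
  c_0 = sigma^2 (1 + theta_1 psi_1) = 1 * (1 + (-0.681)(-1.551)) = 1 * 2.056231 = 2.056231
  c_1 = sigma^2 theta_1 = 1 * (-0.681) = -0.681
  c_2 = 0
Equations for k = 0 and k = 1 (AR order 1):
  gamma(0) = phi_1 gamma(1) + c_0
  gamma(1) = phi_1 gamma(0) + c_1
Substituting the second into the first: gamma(0) (1 - phi_1^2) = c_0 + phi_1 c_1, so
  gamma(0) = (c_0 + phi_1 c_1) / (1 - phi_1^2) = (2.056231 + (-0.87)(-0.681)) / (1 - (-0.87)^2) = 2.648701 / 0.2431 = 10.89552.
  gamma(1) = phi_1 gamma(0) + c_1 = (-0.87)(10.89552) + (-0.681) = -10.160103.
For k = 2 (> q): gamma(2) = phi_1 gamma(1) = (-0.87)(-10.160103) = 8.839289.
Therefore gamma(2) = 8.8393 (to 4 decimal places).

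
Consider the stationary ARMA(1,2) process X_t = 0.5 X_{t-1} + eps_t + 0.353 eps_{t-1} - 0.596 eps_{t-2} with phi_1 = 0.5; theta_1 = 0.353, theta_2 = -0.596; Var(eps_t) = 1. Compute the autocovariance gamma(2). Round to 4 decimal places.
\gamma(2) = -0.2322

Multiply the model equation by X_{t-k} and take expectations. With theta_0 = psi_0 = 1 and psi_j the MA(infinity) weights, this gives
  gamma(k) - sum_i phi_i gamma(k-i) = c_k,
  c_k = sigma^2 * sum_{j=k..q} theta_j psi_{j-k}   (c_k = 0 for k > q),
using gamma(-m) = gamma(m).
psi-weights needed (psi_j = theta_j + sum_i phi_i psi_{j-i}):
  psi_1 = theta_1 + phi_1 = 0.353 + (0.5) = 0.853
  psi_2 = theta_2 + phi_1 psi_1 = -0.596 + (0.5)(0.853) = -0.1695
Right-hand sides:
  c_0 = sigma^2 (1 + theta_1 psi_1 + theta_2 psi_2) = 1 * (1 + (0.353)(0.853) + (-0.596)(-0.1695)) = 1 * 1.402131 = 1.402131
  c_1 = sigma^2 (theta_1 + theta_2 psi_1) = 1 * (0.353 + (-0.596)(0.853)) = -0.155388
  c_2 = sigma^2 theta_2 = 1 * (-0.596) = -0.596
Equations for k = 0 and k = 1 (AR order 1):
  gamma(0) = phi_1 gamma(1) + c_0
  gamma(1) = phi_1 gamma(0) + c_1
Substituting the second into the first: gamma(0) (1 - phi_1^2) = c_0 + phi_1 c_1, so
  gamma(0) = (c_0 + phi_1 c_1) / (1 - phi_1^2) = (1.402131 + (0.5)(-0.155388)) / (1 - (0.5)^2) = 1.324437 / 0.75 = 1.765916.
  gamma(1) = phi_1 gamma(0) + c_1 = (0.5)(1.765916) + (-0.155388) = 0.72757.
For k = 2: gamma(2) = phi_1 gamma(1) + c_2
  = (0.5)(0.72757) + (-0.596) = -0.232215.
Therefore gamma(2) = -0.2322 (to 4 decimal places).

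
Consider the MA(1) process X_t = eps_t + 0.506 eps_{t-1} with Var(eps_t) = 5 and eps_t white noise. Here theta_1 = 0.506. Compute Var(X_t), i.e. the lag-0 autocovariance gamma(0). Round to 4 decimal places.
\gamma(0) = 6.2802

For an MA(q) process X_t = eps_t + sum_i theta_i eps_{t-i} with
Var(eps_t) = sigma^2, the variance is
  gamma(0) = sigma^2 * (1 + sum_i theta_i^2).
  sum_i theta_i^2 = (0.506)^2 = 0.256036.
  gamma(0) = 5 * (1 + 0.256036) = 5 * 1.256036 = 6.28018, which rounds to 6.2802.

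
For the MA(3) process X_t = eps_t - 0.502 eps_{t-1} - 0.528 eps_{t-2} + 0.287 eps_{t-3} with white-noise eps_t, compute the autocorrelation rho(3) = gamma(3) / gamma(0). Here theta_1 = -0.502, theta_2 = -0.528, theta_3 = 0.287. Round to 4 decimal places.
\rho(3) = 0.1779

For an MA(q) process with theta_0 = 1, the autocovariance is
  gamma(k) = sigma^2 * sum_{i=0..q-k} theta_i * theta_{i+k},
and rho(k) = gamma(k) / gamma(0). Sigma^2 cancels.
  numerator   = (1)*(0.287) = 0.287.
  denominator = (1)^2 + (-0.502)^2 + (-0.528)^2 + (0.287)^2 = 1.613157.
  rho(3) = 0.287 / 1.613157 = 0.1779.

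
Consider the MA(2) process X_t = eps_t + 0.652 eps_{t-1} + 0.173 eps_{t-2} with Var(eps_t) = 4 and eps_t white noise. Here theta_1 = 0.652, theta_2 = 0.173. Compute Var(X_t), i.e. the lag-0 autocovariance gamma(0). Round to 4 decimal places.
\gamma(0) = 5.8201

For an MA(q) process X_t = eps_t + sum_i theta_i eps_{t-i} with
Var(eps_t) = sigma^2, the variance is
  gamma(0) = sigma^2 * (1 + sum_i theta_i^2).
  sum_i theta_i^2 = (0.652)^2 + (0.173)^2 = 0.425104 + 0.029929 = 0.455033.
  gamma(0) = 4 * (1 + 0.455033) = 4 * 1.455033 = 5.820132, which rounds to 5.8201.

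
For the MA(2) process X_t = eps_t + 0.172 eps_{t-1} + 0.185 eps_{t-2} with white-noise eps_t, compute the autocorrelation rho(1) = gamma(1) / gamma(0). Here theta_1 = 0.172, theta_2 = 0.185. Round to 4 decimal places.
\rho(1) = 0.1916

For an MA(q) process with theta_0 = 1, the autocovariance is
  gamma(k) = sigma^2 * sum_{i=0..q-k} theta_i * theta_{i+k},
and rho(k) = gamma(k) / gamma(0). Sigma^2 cancels.
  numerator   = (1)*(0.172) + (0.172)*(0.185) = 0.20382.
  denominator = (1)^2 + (0.172)^2 + (0.185)^2 = 1.063809.
  rho(1) = 0.20382 / 1.063809 = 0.1916.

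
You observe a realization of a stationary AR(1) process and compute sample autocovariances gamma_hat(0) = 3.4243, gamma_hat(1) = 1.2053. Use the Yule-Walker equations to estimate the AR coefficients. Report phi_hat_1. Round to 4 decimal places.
\hat\phi_{1} = 0.3520

The Yule-Walker equations for an AR(p) process read, in matrix form,
  Gamma_p phi = r_p,   with   (Gamma_p)_{ij} = gamma(|i - j|),
                       (r_p)_i = gamma(i),   i,j = 1..p.
Substitute the sample gammas (Toeplitz matrix and right-hand side of size 1):
  Gamma_p = [[3.4243]]
  r_p     = [1.2053]
With p = 1 this is the single equation gamma(0) phi_1 = gamma(1):
  phi_hat_1 = gamma(1) / gamma(0) = 1.2053 / 3.4243 = 0.3520.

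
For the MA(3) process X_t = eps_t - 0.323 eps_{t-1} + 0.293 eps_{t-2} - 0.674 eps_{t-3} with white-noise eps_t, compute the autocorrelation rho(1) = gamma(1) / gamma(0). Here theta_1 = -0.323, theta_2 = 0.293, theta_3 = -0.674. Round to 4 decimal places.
\rho(1) = -0.3741

For an MA(q) process with theta_0 = 1, the autocovariance is
  gamma(k) = sigma^2 * sum_{i=0..q-k} theta_i * theta_{i+k},
and rho(k) = gamma(k) / gamma(0). Sigma^2 cancels.
  numerator   = (1)*(-0.323) + (-0.323)*(0.293) + (0.293)*(-0.674) = -0.615121.
  denominator = (1)^2 + (-0.323)^2 + (0.293)^2 + (-0.674)^2 = 1.644454.
  rho(1) = -0.615121 / 1.644454 = -0.3741.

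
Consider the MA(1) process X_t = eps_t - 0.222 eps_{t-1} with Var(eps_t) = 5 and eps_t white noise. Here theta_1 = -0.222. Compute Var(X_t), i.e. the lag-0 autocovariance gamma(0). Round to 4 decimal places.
\gamma(0) = 5.2464

For an MA(q) process X_t = eps_t + sum_i theta_i eps_{t-i} with
Var(eps_t) = sigma^2, the variance is
  gamma(0) = sigma^2 * (1 + sum_i theta_i^2).
  sum_i theta_i^2 = (-0.222)^2 = 0.049284.
  gamma(0) = 5 * (1 + 0.049284) = 5 * 1.049284 = 5.24642, which rounds to 5.2464.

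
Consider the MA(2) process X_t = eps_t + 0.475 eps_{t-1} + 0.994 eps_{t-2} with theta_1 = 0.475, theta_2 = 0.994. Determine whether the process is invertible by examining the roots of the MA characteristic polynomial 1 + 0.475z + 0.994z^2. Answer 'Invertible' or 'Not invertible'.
\text{Invertible}

The MA(q) characteristic polynomial is P(z) = 1 + 0.475z + 0.994z^2.
Invertibility requires all roots to lie outside the unit circle, i.e. |z| > 1 for every root.
Set 1 + (0.475) z + (0.994) z^2 = 0, i.e. a z^2 + b z + c = 0 with a = 0.994, b = 0.475, c = 1.
Discriminant D = b^2 - 4ac = (0.475)^2 - 4*(0.994)*1 = 0.225625 - (3.976) = -3.750375.
D < 0, so the roots are the complex-conjugate pair z = (-b +/- i sqrt(-D)) / (2a) = -0.2389 +/- 0.9741i.
For a conjugate pair |z|^2 = z * conj(z) = (product of roots) = c/a = 1/(0.994) = 1.006036, so |z| = sqrt(1.006036) = 1.003 for both roots.
Moduli of all roots: 1.0030, 1.0030.
All moduli strictly greater than 1? Yes.
Verdict: Invertible.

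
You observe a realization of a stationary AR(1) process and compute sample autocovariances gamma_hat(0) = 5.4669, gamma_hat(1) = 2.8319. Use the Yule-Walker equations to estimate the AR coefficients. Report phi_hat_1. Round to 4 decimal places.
\hat\phi_{1} = 0.5180

The Yule-Walker equations for an AR(p) process read, in matrix form,
  Gamma_p phi = r_p,   with   (Gamma_p)_{ij} = gamma(|i - j|),
                       (r_p)_i = gamma(i),   i,j = 1..p.
Substitute the sample gammas (Toeplitz matrix and right-hand side of size 1):
  Gamma_p = [[5.4669]]
  r_p     = [2.8319]
With p = 1 this is the single equation gamma(0) phi_1 = gamma(1):
  phi_hat_1 = gamma(1) / gamma(0) = 2.8319 / 5.4669 = 0.5180.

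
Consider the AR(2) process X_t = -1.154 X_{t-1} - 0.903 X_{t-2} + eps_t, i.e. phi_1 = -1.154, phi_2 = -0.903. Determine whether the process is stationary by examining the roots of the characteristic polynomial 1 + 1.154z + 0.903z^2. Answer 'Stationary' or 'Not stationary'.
\text{Stationary}

The AR(p) characteristic polynomial is P(z) = 1 + 1.154z + 0.903z^2.
Stationarity requires all roots to lie outside the unit circle, i.e. |z| > 1 for every root.
Set 1 + (1.154) z + (0.903) z^2 = 0, i.e. a z^2 + b z + c = 0 with a = 0.903, b = 1.154, c = 1.
Discriminant D = b^2 - 4ac = (1.154)^2 - 4*(0.903)*1 = 1.331716 - (3.612) = -2.280284.
D < 0, so the roots are the complex-conjugate pair z = (-b +/- i sqrt(-D)) / (2a) = -0.639 +/- 0.8361i.
For a conjugate pair |z|^2 = z * conj(z) = (product of roots) = c/a = 1/(0.903) = 1.10742, so |z| = sqrt(1.10742) = 1.0523 for both roots.
Moduli of all roots: 1.0523, 1.0523.
All moduli strictly greater than 1? Yes.
Verdict: Stationary.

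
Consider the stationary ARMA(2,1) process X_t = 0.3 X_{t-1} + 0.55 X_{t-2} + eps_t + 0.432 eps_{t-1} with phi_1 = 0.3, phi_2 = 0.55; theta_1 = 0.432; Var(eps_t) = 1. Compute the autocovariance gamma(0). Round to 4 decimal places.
\gamma(0) = 4.5487

Multiply the model equation by X_{t-k} and take expectations. With theta_0 = psi_0 = 1 and psi_j the MA(infinity) weights, this gives
  gamma(k) - sum_i phi_i gamma(k-i) = c_k,
  c_k = sigma^2 * sum_{j=k..q} theta_j psi_{j-k}   (c_k = 0 for k > q),
using gamma(-m) = gamma(m).
psi-weights needed (psi_j = theta_j + sum_i phi_i psi_{j-i}):
  psi_1 = theta_1 + phi_1 = 0.432 + (0.3) = 0.732
Right-hand sides:
  c_0 = sigma^2 (1 + theta_1 psi_1) = 1 * (1 + (0.432)(0.732)) = 1 * 1.316224 = 1.316224
  c_1 = sigma^2 theta_1 = 1 * (0.432) = 0.432
  c_2 = 0
Equations for k = 0, 1, 2 (AR order 2, c_2 = 0):
  (E0) gamma(0) = phi_1 gamma(1) + phi_2 gamma(2) + c_0
  (E1) gamma(1) = phi_1 gamma(0) + phi_2 gamma(1) + c_1
  (E2) gamma(2) = phi_1 gamma(1) + phi_2 gamma(0)
From (E1): gamma(1) = A gamma(0) + B with
  A = phi_1 / (1 - phi_2) = 0.3 / 0.45 = 0.666667,   B = c_1 / (1 - phi_2) = 0.432 / 0.45 = 0.96.
Insert (E2) into (E0): gamma(0) (1 - phi_2^2) = phi_1 (1 + phi_2) gamma(1) + c_0.
  phi_1 (1 + phi_2) = (0.3)(1.55) = 0.465,   1 - phi_2^2 = 0.6975.
Replace gamma(1) by A gamma(0) + B and collect gamma(0):
  gamma(0) [0.6975 - (0.465)(0.666667)] = (0.465)(0.96) + 1.316224
  gamma(0) * 0.3875 = 1.762624
  gamma(0) = 1.762624 / 0.3875 = 4.548707.
Therefore gamma(0) = 4.5487 (to 4 decimal places).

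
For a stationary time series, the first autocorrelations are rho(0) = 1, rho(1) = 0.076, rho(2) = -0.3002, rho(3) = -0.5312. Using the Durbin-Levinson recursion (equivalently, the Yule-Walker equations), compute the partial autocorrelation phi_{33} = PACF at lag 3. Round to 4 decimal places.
\phi_{33} = -0.5310

The PACF at lag k is phi_{kk}, the last component of the solution
to the Yule-Walker system G_k phi = r_k where
  (G_k)_{ij} = rho(|i - j|), (r_k)_i = rho(i), i,j = 1..k.
Equivalently, Durbin-Levinson gives phi_{kk} iteratively:
  phi_{11} = rho(1)
  phi_{kk} = [rho(k) - sum_{j=1..k-1} phi_{k-1,j} rho(k-j)]
            / [1 - sum_{j=1..k-1} phi_{k-1,j} rho(j)],
  phi_{k,j} = phi_{k-1,j} - phi_{kk} phi_{k-1,k-j},  j = 1..k-1.
Step k = 1:
  phi_11 = rho(1) = 0.076.
Step k = 2:
  phi_22 = [rho(2) - phi_11 rho(1)] / [1 - phi_11 rho(1)] = [-0.3002 - (0.076)(0.076)] / [1 - (0.076)(0.076)]
         = -0.305976 / 0.994224 = -0.307754.
  Update: phi_21 = phi_11 - phi_22 phi_11 = 0.076 - (-0.307754)(0.076) = 0.099389.
Step k = 3:
  phi_33 = [rho(3) - phi_21 rho(2) - phi_22 rho(1)] / [1 - phi_21 rho(1) - phi_22 rho(2)]
    numerator   = -0.5312 - (0.099389)(-0.3002) - (-0.307754)(0.076) = -0.47797407
    denominator = 1 - (0.099389)(0.076) - (-0.307754)(-0.3002) = 0.90005879
  phi_33 = -0.47797407 / 0.90005879 = -0.531.
Therefore phi_{33} = -0.5310.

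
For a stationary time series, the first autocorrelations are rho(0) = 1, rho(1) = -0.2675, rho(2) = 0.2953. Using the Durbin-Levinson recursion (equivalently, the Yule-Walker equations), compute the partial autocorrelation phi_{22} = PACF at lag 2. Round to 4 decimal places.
\phi_{22} = 0.2410

The PACF at lag k is phi_{kk}, the last component of the solution
to the Yule-Walker system G_k phi = r_k where
  (G_k)_{ij} = rho(|i - j|), (r_k)_i = rho(i), i,j = 1..k.
Equivalently, Durbin-Levinson gives phi_{kk} iteratively:
  phi_{11} = rho(1)
  phi_{kk} = [rho(k) - sum_{j=1..k-1} phi_{k-1,j} rho(k-j)]
            / [1 - sum_{j=1..k-1} phi_{k-1,j} rho(j)],
  phi_{k,j} = phi_{k-1,j} - phi_{kk} phi_{k-1,k-j},  j = 1..k-1.
Step k = 1:
  phi_11 = rho(1) = -0.2675.
Step k = 2:
  phi_22 = [rho(2) - phi_11 rho(1)] / [1 - phi_11 rho(1)] = [0.2953 - (-0.2675)(-0.2675)] / [1 - (-0.2675)(-0.2675)]
         = 0.22374375 / 0.92844375 = 0.241.
Therefore phi_{22} = 0.2410.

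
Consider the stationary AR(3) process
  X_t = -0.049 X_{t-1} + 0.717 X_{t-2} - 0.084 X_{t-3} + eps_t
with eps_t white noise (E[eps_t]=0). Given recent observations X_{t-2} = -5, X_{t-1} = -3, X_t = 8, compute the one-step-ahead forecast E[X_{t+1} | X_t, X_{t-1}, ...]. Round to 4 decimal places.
E[X_{t+1} \mid \mathcal F_t] = -2.1230

For an AR(p) model X_t = c + sum_i phi_i X_{t-i} + eps_t, the
one-step-ahead conditional mean is
  E[X_{t+1} | X_t, ...] = c + sum_i phi_i X_{t+1-i}.
Substitute known values:
  E[X_{t+1} | ...] = (-0.049) * (8) + (0.717) * (-3) + (-0.084) * (-5)
                   = -2.1230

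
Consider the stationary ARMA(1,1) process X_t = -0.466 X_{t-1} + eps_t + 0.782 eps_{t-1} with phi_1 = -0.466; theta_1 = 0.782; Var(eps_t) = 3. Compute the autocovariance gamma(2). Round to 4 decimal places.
\gamma(2) = -0.3587

Multiply the model equation by X_{t-k} and take expectations. With theta_0 = psi_0 = 1 and psi_j the MA(infinity) weights, this gives
  gamma(k) - sum_i phi_i gamma(k-i) = c_k,
  c_k = sigma^2 * sum_{j=k..q} theta_j psi_{j-k}   (c_k = 0 for k > q),
using gamma(-m) = gamma(m).
psi-weights needed (psi_j = theta_j + sum_i phi_i psi_{j-i}):
  psi_1 = theta_1 + phi_1 = 0.782 + (-0.466) = 0.316
Right-hand sides:
  c_0 = sigma^2 (1 + theta_1 psi_1) = 3 * (1 + (0.782)(0.316)) = 3 * 1.247112 = 3.741336
  c_1 = sigma^2 theta_1 = 3 * (0.782) = 2.346
  c_2 = 0
Equations for k = 0 and k = 1 (AR order 1):
  gamma(0) = phi_1 gamma(1) + c_0
  gamma(1) = phi_1 gamma(0) + c_1
Substituting the second into the first: gamma(0) (1 - phi_1^2) = c_0 + phi_1 c_1, so
  gamma(0) = (c_0 + phi_1 c_1) / (1 - phi_1^2) = (3.741336 + (-0.466)(2.346)) / (1 - (-0.466)^2) = 2.6481 / 0.782844 = 3.382666.
  gamma(1) = phi_1 gamma(0) + c_1 = (-0.466)(3.382666) + (2.346) = 0.769678.
For k = 2 (> q): gamma(2) = phi_1 gamma(1) = (-0.466)(0.769678) = -0.35867.
Therefore gamma(2) = -0.3587 (to 4 decimal places).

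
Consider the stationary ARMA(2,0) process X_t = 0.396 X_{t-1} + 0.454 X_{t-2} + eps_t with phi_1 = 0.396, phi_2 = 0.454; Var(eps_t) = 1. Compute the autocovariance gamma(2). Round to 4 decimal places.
\gamma(2) = 1.9698

Multiply the model equation by X_{t-k} and take expectations. With theta_0 = psi_0 = 1 and psi_j the MA(infinity) weights, this gives
  gamma(k) - sum_i phi_i gamma(k-i) = c_k,
  c_k = sigma^2 * sum_{j=k..q} theta_j psi_{j-k}   (c_k = 0 for k > q),
using gamma(-m) = gamma(m).
Pure AR (q = 0): c_0 = sigma^2 = 1, c_k = 0 for k >= 1.
Equations for k = 0, 1, 2 (AR order 2, c_2 = 0):
  (E0) gamma(0) = phi_1 gamma(1) + phi_2 gamma(2) + c_0
  (E1) gamma(1) = phi_1 gamma(0) + phi_2 gamma(1) + c_1
  (E2) gamma(2) = phi_1 gamma(1) + phi_2 gamma(0)
From (E1): gamma(1) = A gamma(0) + B with
  A = phi_1 / (1 - phi_2) = 0.396 / 0.546 = 0.725275,   B = c_1 / (1 - phi_2) = 0 / 0.546 = 0.
Insert (E2) into (E0): gamma(0) (1 - phi_2^2) = phi_1 (1 + phi_2) gamma(1) + c_0.
  phi_1 (1 + phi_2) = (0.396)(1.454) = 0.575784,   1 - phi_2^2 = 0.793884.
Replace gamma(1) by A gamma(0) + B and collect gamma(0):
  gamma(0) [0.793884 - (0.575784)(0.725275)] = c_0 = 1
  gamma(0) * 0.376282 = 1
  gamma(0) = 1 / 0.376282 = 2.657578.
  gamma(1) = A gamma(0) = (0.725275)(2.657578) = 1.927474.
  gamma(2) = phi_1 gamma(1) + phi_2 gamma(0) = (0.396)(1.927474) + (0.454)(2.657578) = 1.96982.
Therefore gamma(2) = 1.9698 (to 4 decimal places).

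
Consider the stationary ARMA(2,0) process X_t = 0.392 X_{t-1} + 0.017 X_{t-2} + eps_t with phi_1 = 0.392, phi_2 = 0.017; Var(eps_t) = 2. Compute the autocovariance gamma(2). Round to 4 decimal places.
\gamma(2) = 0.4123

Multiply the model equation by X_{t-k} and take expectations. With theta_0 = psi_0 = 1 and psi_j the MA(infinity) weights, this gives
  gamma(k) - sum_i phi_i gamma(k-i) = c_k,
  c_k = sigma^2 * sum_{j=k..q} theta_j psi_{j-k}   (c_k = 0 for k > q),
using gamma(-m) = gamma(m).
Pure AR (q = 0): c_0 = sigma^2 = 2, c_k = 0 for k >= 1.
Equations for k = 0, 1, 2 (AR order 2, c_2 = 0):
  (E0) gamma(0) = phi_1 gamma(1) + phi_2 gamma(2) + c_0
  (E1) gamma(1) = phi_1 gamma(0) + phi_2 gamma(1) + c_1
  (E2) gamma(2) = phi_1 gamma(1) + phi_2 gamma(0)
From (E1): gamma(1) = A gamma(0) + B with
  A = phi_1 / (1 - phi_2) = 0.392 / 0.983 = 0.398779,   B = c_1 / (1 - phi_2) = 0 / 0.983 = 0.
Insert (E2) into (E0): gamma(0) (1 - phi_2^2) = phi_1 (1 + phi_2) gamma(1) + c_0.
  phi_1 (1 + phi_2) = (0.392)(1.017) = 0.398664,   1 - phi_2^2 = 0.999711.
Replace gamma(1) by A gamma(0) + B and collect gamma(0):
  gamma(0) [0.999711 - (0.398664)(0.398779)] = c_0 = 2
  gamma(0) * 0.840732 = 2
  gamma(0) = 2 / 0.840732 = 2.378879.
  gamma(1) = A gamma(0) = (0.398779)(2.378879) = 0.948648.
  gamma(2) = phi_1 gamma(1) + phi_2 gamma(0) = (0.392)(0.948648) + (0.017)(2.378879) = 0.412311.
Therefore gamma(2) = 0.4123 (to 4 decimal places).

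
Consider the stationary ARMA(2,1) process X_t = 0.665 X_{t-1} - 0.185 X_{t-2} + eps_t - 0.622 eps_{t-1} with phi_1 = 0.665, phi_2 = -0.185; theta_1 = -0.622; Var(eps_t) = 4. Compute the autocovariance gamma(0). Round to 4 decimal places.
\gamma(0) = 4.1641

Multiply the model equation by X_{t-k} and take expectations. With theta_0 = psi_0 = 1 and psi_j the MA(infinity) weights, this gives
  gamma(k) - sum_i phi_i gamma(k-i) = c_k,
  c_k = sigma^2 * sum_{j=k..q} theta_j psi_{j-k}   (c_k = 0 for k > q),
using gamma(-m) = gamma(m).
psi-weights needed (psi_j = theta_j + sum_i phi_i psi_{j-i}):
  psi_1 = theta_1 + phi_1 = -0.622 + (0.665) = 0.043
Right-hand sides:
  c_0 = sigma^2 (1 + theta_1 psi_1) = 4 * (1 + (-0.622)(0.043)) = 4 * 0.973254 = 3.893016
  c_1 = sigma^2 theta_1 = 4 * (-0.622) = -2.488
  c_2 = 0
Equations for k = 0, 1, 2 (AR order 2, c_2 = 0):
  (E0) gamma(0) = phi_1 gamma(1) + phi_2 gamma(2) + c_0
  (E1) gamma(1) = phi_1 gamma(0) + phi_2 gamma(1) + c_1
  (E2) gamma(2) = phi_1 gamma(1) + phi_2 gamma(0)
From (E1): gamma(1) = A gamma(0) + B with
  A = phi_1 / (1 - phi_2) = 0.665 / 1.185 = 0.561181,   B = c_1 / (1 - phi_2) = -2.488 / 1.185 = -2.099578.
Insert (E2) into (E0): gamma(0) (1 - phi_2^2) = phi_1 (1 + phi_2) gamma(1) + c_0.
  phi_1 (1 + phi_2) = (0.665)(0.815) = 0.541975,   1 - phi_2^2 = 0.965775.
Replace gamma(1) by A gamma(0) + B and collect gamma(0):
  gamma(0) [0.965775 - (0.541975)(0.561181)] = (0.541975)(-2.099578) + 3.893016
  gamma(0) * 0.661629 = 2.755097
  gamma(0) = 2.755097 / 0.661629 = 4.164114.
Therefore gamma(0) = 4.1641 (to 4 decimal places).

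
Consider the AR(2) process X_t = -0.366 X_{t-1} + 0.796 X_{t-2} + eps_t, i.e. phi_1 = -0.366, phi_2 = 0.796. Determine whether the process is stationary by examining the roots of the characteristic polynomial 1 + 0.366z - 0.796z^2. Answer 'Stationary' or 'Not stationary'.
\text{Not stationary}

The AR(p) characteristic polynomial is P(z) = 1 + 0.366z - 0.796z^2.
Stationarity requires all roots to lie outside the unit circle, i.e. |z| > 1 for every root.
Set 1 + (0.366) z + (-0.796) z^2 = 0, i.e. a z^2 + b z + c = 0 with a = -0.796, b = 0.366, c = 1.
Discriminant D = b^2 - 4ac = (0.366)^2 - 4*(-0.796)*1 = 0.133956 - (-3.184) = 3.317956.
D >= 0, so the roots are real: z = (-b +/- sqrt(D)) / (2a) = (-0.366 +/- 1.821526) / (-1.592).
  z_1 = (-0.366 + 1.821526) / (-1.592) = -0.9143,   |z_1| = 0.9143.
  z_2 = (-0.366 - 1.821526) / (-1.592) = 1.3741,   |z_2| = 1.3741.
Moduli of all roots: 0.9143, 1.3741.
All moduli strictly greater than 1? No.
Verdict: Not stationary.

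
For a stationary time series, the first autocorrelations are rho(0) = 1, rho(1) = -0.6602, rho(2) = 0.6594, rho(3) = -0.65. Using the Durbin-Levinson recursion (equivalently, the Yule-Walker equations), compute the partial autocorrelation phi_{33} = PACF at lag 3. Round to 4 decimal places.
\phi_{33} = -0.2640

The PACF at lag k is phi_{kk}, the last component of the solution
to the Yule-Walker system G_k phi = r_k where
  (G_k)_{ij} = rho(|i - j|), (r_k)_i = rho(i), i,j = 1..k.
Equivalently, Durbin-Levinson gives phi_{kk} iteratively:
  phi_{11} = rho(1)
  phi_{kk} = [rho(k) - sum_{j=1..k-1} phi_{k-1,j} rho(k-j)]
            / [1 - sum_{j=1..k-1} phi_{k-1,j} rho(j)],
  phi_{k,j} = phi_{k-1,j} - phi_{kk} phi_{k-1,k-j},  j = 1..k-1.
Step k = 1:
  phi_11 = rho(1) = -0.6602.
Step k = 2:
  phi_22 = [rho(2) - phi_11 rho(1)] / [1 - phi_11 rho(1)] = [0.6594 - (-0.6602)(-0.6602)] / [1 - (-0.6602)(-0.6602)]
         = 0.22353596 / 0.56413596 = 0.396245.
  Update: phi_21 = phi_11 - phi_22 phi_11 = -0.6602 - (0.396245)(-0.6602) = -0.398599.
Step k = 3:
  phi_33 = [rho(3) - phi_21 rho(2) - phi_22 rho(1)] / [1 - phi_21 rho(1) - phi_22 rho(2)]
    numerator   = -0.65 - (-0.398599)(0.6594) - (0.396245)(-0.6602) = -0.12556287
    denominator = 1 - (-0.398599)(-0.6602) - (0.396245)(0.6594) = 0.47556099
  phi_33 = -0.12556287 / 0.47556099 = -0.264.
Therefore phi_{33} = -0.2640.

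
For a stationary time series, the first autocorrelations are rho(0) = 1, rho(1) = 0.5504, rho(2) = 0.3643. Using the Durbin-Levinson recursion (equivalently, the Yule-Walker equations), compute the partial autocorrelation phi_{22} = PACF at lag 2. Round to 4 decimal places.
\phi_{22} = 0.0880

The PACF at lag k is phi_{kk}, the last component of the solution
to the Yule-Walker system G_k phi = r_k where
  (G_k)_{ij} = rho(|i - j|), (r_k)_i = rho(i), i,j = 1..k.
Equivalently, Durbin-Levinson gives phi_{kk} iteratively:
  phi_{11} = rho(1)
  phi_{kk} = [rho(k) - sum_{j=1..k-1} phi_{k-1,j} rho(k-j)]
            / [1 - sum_{j=1..k-1} phi_{k-1,j} rho(j)],
  phi_{k,j} = phi_{k-1,j} - phi_{kk} phi_{k-1,k-j},  j = 1..k-1.
Step k = 1:
  phi_11 = rho(1) = 0.5504.
Step k = 2:
  phi_22 = [rho(2) - phi_11 rho(1)] / [1 - phi_11 rho(1)] = [0.3643 - (0.5504)(0.5504)] / [1 - (0.5504)(0.5504)]
         = 0.06135984 / 0.69705984 = 0.088.
Therefore phi_{22} = 0.0880.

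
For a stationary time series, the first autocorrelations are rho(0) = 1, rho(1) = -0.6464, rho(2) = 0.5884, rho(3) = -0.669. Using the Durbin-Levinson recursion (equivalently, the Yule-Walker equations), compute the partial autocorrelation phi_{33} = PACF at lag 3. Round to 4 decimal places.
\phi_{33} = -0.3959

The PACF at lag k is phi_{kk}, the last component of the solution
to the Yule-Walker system G_k phi = r_k where
  (G_k)_{ij} = rho(|i - j|), (r_k)_i = rho(i), i,j = 1..k.
Equivalently, Durbin-Levinson gives phi_{kk} iteratively:
  phi_{11} = rho(1)
  phi_{kk} = [rho(k) - sum_{j=1..k-1} phi_{k-1,j} rho(k-j)]
            / [1 - sum_{j=1..k-1} phi_{k-1,j} rho(j)],
  phi_{k,j} = phi_{k-1,j} - phi_{kk} phi_{k-1,k-j},  j = 1..k-1.
Step k = 1:
  phi_11 = rho(1) = -0.6464.
Step k = 2:
  phi_22 = [rho(2) - phi_11 rho(1)] / [1 - phi_11 rho(1)] = [0.5884 - (-0.6464)(-0.6464)] / [1 - (-0.6464)(-0.6464)]
         = 0.17056704 / 0.58216704 = 0.292986.
  Update: phi_21 = phi_11 - phi_22 phi_11 = -0.6464 - (0.292986)(-0.6464) = -0.457014.
Step k = 3:
  phi_33 = [rho(3) - phi_21 rho(2) - phi_22 rho(1)] / [1 - phi_21 rho(1) - phi_22 rho(2)]
    numerator   = -0.669 - (-0.457014)(0.5884) - (0.292986)(-0.6464) = -0.21070679
    denominator = 1 - (-0.457014)(-0.6464) - (0.292986)(0.5884) = 0.53219321
  phi_33 = -0.21070679 / 0.53219321 = -0.3959.
Therefore phi_{33} = -0.3959.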